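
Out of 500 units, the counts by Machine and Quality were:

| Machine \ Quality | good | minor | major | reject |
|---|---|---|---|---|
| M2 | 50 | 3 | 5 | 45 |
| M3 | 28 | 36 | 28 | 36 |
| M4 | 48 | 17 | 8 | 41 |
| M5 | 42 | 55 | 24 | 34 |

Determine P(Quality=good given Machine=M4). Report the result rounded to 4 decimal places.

0.4211

Total with Machine=M4: 48 + 17 + 8 + 41 = 114.
P(Quality=good | Machine=M4) = 48/114 = 0.4211.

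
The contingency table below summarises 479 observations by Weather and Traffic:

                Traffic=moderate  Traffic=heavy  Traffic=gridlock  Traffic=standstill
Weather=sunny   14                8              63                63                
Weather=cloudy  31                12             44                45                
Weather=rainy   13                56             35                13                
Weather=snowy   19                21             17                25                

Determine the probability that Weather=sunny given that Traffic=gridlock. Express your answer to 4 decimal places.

0.3962

Total with Traffic=gridlock: 63 + 44 + 35 + 17 = 159.
P(Weather=sunny | Traffic=gridlock) = 63/159 = 0.3962.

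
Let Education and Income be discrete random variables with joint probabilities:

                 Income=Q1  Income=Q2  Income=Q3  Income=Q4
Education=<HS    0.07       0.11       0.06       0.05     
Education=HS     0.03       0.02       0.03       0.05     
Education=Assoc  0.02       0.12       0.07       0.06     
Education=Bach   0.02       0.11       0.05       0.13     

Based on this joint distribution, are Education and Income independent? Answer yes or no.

no

P(Education=Bach) = 0.31 and P(Income=Q4) = 0.29, so their product is 0.0899, but P(Education=Bach, Income=Q4) = 0.13. Since these differ, Education and Income are not independent.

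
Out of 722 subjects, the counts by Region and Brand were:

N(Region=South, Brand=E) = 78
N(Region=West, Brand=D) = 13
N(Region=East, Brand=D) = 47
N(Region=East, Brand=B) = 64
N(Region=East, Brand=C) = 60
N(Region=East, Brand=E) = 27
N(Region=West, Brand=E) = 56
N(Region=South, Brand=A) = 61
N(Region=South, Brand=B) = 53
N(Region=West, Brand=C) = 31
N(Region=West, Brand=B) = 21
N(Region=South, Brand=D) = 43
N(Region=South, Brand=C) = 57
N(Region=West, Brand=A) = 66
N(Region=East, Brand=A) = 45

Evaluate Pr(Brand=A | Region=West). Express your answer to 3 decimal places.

Total with Region=West: 66 + 21 + 31 + 13 + 56 = 187.
P(Brand=A | Region=West) = 66/187 = 0.353.

0.353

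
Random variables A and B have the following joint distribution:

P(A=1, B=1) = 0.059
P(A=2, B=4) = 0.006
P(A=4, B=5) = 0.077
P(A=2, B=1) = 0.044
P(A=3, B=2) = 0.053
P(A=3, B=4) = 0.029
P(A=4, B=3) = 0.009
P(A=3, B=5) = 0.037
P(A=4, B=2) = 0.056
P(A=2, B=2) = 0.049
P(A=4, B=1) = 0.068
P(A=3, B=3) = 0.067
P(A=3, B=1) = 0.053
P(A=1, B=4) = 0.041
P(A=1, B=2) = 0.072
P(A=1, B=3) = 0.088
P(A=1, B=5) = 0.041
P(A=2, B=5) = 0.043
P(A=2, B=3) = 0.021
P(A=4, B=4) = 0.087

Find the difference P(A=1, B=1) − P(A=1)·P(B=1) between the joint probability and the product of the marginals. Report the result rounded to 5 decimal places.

-0.00842

P(A=1) = 0.059 + 0.072 + 0.088 + 0.041 + 0.041 = 0.301.
P(B=1) = 0.059 + 0.044 + 0.053 + 0.068 = 0.224.
P(A=1, B=1) − P(A=1)P(B=1) = 0.059 − 0.301×0.224 = -0.00842.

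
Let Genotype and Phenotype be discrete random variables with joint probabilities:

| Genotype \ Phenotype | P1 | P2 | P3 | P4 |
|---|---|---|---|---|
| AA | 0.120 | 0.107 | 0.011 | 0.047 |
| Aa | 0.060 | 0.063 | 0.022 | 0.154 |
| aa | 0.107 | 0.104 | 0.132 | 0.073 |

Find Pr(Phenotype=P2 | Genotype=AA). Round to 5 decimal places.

0.37544

P(Genotype=AA) = 0.120 + 0.107 + 0.011 + 0.047 = 0.285.
P(Phenotype=P2 | Genotype=AA) = 0.107/0.285 = 0.37544.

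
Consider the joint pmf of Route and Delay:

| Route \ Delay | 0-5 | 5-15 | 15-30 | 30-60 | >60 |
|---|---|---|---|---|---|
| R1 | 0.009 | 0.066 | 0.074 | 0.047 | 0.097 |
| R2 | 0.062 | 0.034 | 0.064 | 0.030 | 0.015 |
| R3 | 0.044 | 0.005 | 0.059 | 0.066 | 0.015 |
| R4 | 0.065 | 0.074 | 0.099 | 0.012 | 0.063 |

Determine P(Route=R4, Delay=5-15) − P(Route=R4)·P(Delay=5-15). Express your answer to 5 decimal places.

0.01797

P(Route=R4) = 0.065 + 0.074 + 0.099 + 0.012 + 0.063 = 0.313.
P(Delay=5-15) = 0.066 + 0.034 + 0.005 + 0.074 = 0.179.
P(Route=R4, Delay=5-15) − P(Route=R4)P(Delay=5-15) = 0.074 − 0.313×0.179 = 0.01797.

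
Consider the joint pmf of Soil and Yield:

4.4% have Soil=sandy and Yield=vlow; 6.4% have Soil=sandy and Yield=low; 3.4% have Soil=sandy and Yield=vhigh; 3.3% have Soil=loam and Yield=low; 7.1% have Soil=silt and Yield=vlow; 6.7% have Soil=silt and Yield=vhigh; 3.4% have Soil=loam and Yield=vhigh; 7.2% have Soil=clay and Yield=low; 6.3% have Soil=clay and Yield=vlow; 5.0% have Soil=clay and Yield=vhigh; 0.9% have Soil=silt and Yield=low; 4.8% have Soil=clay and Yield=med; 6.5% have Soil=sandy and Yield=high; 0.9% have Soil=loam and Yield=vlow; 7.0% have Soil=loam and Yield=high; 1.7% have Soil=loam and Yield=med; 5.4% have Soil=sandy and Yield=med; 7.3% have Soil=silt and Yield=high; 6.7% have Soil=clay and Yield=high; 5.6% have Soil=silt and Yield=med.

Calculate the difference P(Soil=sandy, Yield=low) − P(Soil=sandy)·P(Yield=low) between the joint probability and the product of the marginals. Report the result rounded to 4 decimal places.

0.0175

P(Soil=sandy) = 0.044 + 0.064 + 0.054 + 0.065 + 0.034 = 0.261.
P(Yield=low) = 0.064 + 0.033 + 0.072 + 0.009 = 0.178.
P(Soil=sandy, Yield=low) − P(Soil=sandy)P(Yield=low) = 0.064 − 0.261×0.178 = 0.0175.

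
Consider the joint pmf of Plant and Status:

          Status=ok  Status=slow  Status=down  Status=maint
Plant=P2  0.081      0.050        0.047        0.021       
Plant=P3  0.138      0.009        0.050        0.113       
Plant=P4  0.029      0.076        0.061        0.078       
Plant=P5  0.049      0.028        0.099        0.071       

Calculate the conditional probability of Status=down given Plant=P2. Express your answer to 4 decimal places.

0.2362

P(Plant=P2) = 0.081 + 0.050 + 0.047 + 0.021 = 0.199.
P(Status=down | Plant=P2) = 0.047/0.199 = 0.2362.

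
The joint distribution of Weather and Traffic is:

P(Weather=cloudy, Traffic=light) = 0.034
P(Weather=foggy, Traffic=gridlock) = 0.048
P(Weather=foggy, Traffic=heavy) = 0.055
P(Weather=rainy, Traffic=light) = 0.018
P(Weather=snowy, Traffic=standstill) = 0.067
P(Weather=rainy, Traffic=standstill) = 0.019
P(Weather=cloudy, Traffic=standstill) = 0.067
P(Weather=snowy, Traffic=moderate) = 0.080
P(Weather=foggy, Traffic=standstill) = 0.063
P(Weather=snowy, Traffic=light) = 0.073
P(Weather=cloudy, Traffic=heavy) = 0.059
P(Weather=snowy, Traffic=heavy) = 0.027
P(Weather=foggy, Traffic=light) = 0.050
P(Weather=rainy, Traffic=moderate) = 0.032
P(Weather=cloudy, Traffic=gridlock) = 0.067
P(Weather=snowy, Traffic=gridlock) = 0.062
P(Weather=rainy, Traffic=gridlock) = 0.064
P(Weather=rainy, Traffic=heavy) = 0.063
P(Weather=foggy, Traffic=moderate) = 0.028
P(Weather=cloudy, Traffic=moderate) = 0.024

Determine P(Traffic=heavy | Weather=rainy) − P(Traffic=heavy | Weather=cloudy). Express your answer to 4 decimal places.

P(Weather=rainy) = 0.018 + 0.032 + 0.063 + 0.064 + 0.019 = 0.196; P(Traffic=heavy | Weather=rainy) = 0.063/0.196 = 0.32143.
P(Weather=cloudy) = 0.034 + 0.024 + 0.059 + 0.067 + 0.067 = 0.251; P(Traffic=heavy | Weather=cloudy) = 0.059/0.251 = 0.23506.
Difference = 0.0864.

0.0864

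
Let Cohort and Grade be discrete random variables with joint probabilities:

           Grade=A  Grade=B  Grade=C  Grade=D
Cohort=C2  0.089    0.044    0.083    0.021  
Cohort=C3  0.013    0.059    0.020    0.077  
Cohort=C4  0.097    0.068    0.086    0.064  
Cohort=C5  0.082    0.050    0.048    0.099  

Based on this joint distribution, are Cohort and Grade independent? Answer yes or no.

no

P(Cohort=C2) = 0.237 and P(Grade=D) = 0.261, so their product is 0.06186, but P(Cohort=C2, Grade=D) = 0.021. Since these differ, Cohort and Grade are not independent.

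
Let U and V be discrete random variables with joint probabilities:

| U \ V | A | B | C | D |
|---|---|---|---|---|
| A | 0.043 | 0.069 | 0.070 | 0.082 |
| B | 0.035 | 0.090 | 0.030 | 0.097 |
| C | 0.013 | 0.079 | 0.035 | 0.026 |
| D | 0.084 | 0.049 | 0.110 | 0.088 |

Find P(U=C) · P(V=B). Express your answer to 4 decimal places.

0.0439

P(U=C) = 0.013 + 0.079 + 0.035 + 0.026 = 0.153.
P(V=B) = 0.069 + 0.090 + 0.079 + 0.049 = 0.287.
Product: 0.153 × 0.287 = 0.0439.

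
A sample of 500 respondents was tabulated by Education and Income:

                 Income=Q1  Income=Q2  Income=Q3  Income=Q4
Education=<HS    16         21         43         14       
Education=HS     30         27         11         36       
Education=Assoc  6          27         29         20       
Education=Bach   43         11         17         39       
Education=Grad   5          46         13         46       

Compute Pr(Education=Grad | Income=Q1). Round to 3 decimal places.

0.050

Total with Income=Q1: 16 + 30 + 6 + 43 + 5 = 100.
P(Education=Grad | Income=Q1) = 5/100 = 0.050.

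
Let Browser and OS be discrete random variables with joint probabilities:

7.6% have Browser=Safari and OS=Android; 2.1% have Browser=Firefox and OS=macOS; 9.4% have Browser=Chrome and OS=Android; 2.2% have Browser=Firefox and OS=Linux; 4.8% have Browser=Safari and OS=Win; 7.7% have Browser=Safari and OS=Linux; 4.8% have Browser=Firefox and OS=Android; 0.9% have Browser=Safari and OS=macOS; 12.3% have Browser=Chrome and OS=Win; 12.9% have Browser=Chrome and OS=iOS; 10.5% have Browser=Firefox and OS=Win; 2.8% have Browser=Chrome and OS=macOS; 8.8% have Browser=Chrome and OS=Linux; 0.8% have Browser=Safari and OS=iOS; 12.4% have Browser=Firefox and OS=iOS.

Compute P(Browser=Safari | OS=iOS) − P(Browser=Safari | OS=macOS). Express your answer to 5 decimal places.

P(OS=iOS) = 0.129 + 0.124 + 0.008 = 0.261; P(Browser=Safari | OS=iOS) = 0.008/0.261 = 0.030651.
P(OS=macOS) = 0.028 + 0.021 + 0.009 = 0.058; P(Browser=Safari | OS=macOS) = 0.009/0.058 = 0.155172.
Difference = -0.12452.

-0.12452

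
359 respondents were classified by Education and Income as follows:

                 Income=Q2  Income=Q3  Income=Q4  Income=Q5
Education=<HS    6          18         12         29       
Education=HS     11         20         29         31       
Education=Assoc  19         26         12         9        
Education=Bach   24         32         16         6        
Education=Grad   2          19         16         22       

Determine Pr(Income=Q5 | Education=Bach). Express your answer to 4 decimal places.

Total with Education=Bach: 24 + 32 + 16 + 6 = 78.
P(Income=Q5 | Education=Bach) = 6/78 = 0.0769.

0.0769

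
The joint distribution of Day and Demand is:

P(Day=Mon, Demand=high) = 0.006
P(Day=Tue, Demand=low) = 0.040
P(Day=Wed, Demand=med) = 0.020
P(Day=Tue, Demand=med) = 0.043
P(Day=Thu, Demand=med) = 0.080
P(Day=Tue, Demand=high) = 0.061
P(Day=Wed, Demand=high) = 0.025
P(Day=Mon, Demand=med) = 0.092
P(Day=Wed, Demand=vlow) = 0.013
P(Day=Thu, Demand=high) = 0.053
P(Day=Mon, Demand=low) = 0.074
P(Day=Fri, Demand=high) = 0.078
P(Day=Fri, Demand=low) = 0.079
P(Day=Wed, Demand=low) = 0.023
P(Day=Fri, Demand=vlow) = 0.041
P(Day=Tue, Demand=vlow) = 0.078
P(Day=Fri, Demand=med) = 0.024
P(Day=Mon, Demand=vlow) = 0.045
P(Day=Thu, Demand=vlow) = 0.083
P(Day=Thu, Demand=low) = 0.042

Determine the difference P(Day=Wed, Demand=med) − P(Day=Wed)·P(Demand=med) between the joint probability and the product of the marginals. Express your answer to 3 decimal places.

-0.001

P(Day=Wed) = 0.013 + 0.023 + 0.020 + 0.025 = 0.081.
P(Demand=med) = 0.092 + 0.043 + 0.020 + 0.080 + 0.024 = 0.259.
P(Day=Wed, Demand=med) − P(Day=Wed)P(Demand=med) = 0.020 − 0.081×0.259 = -0.001.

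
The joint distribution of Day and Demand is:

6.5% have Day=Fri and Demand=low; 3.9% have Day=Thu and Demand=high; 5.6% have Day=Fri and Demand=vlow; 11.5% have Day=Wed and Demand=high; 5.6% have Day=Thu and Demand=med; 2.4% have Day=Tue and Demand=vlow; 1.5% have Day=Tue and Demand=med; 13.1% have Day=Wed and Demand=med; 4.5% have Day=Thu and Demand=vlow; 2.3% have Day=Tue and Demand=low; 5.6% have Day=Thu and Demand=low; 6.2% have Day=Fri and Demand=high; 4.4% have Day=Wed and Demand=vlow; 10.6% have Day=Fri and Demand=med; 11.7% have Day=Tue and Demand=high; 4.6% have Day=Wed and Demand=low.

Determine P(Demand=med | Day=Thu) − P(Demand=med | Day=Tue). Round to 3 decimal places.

P(Day=Thu) = 0.045 + 0.056 + 0.056 + 0.039 = 0.196; P(Demand=med | Day=Thu) = 0.056/0.196 = 0.2857.
P(Day=Tue) = 0.024 + 0.023 + 0.015 + 0.117 = 0.179; P(Demand=med | Day=Tue) = 0.015/0.179 = 0.0838.
Difference = 0.202.

0.202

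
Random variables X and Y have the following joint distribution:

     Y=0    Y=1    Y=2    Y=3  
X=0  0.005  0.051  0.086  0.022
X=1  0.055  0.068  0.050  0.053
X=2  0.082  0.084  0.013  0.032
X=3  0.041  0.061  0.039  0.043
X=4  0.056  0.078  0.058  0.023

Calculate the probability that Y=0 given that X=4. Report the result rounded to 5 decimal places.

P(X=4) = 0.056 + 0.078 + 0.058 + 0.023 = 0.215.
P(Y=0 | X=4) = 0.056/0.215 = 0.26047.

0.26047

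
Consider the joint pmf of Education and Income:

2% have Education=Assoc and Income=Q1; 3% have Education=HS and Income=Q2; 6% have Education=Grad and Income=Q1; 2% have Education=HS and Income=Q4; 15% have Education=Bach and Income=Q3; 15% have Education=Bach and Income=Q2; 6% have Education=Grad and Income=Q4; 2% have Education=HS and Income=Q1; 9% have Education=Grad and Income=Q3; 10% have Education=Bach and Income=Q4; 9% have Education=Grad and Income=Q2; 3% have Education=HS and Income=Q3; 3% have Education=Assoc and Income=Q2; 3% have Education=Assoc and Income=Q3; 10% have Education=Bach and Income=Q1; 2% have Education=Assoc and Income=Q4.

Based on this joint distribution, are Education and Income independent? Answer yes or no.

Every cell satisfies P(Education,Income) = P(Education)·P(Income). For instance P(Education=Assoc) = 0.10, P(Income=Q3) = 0.30, and 0.10×0.30 = 0.03 matches the joint entry. So Education and Income are independent.

yes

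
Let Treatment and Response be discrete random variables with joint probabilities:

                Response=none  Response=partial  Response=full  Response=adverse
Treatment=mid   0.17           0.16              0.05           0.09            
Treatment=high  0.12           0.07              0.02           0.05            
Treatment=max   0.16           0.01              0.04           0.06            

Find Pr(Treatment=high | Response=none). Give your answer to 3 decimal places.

0.267

P(Response=none) = 0.17 + 0.12 + 0.16 = 0.45.
P(Treatment=high | Response=none) = 0.12/0.45 = 0.267.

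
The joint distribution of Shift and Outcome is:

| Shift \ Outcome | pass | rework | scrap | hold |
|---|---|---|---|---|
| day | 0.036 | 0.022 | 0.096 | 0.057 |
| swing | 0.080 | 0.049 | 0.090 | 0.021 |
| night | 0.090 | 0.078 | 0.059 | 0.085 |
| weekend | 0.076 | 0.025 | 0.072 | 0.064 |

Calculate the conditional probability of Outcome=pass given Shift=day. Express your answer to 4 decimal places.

P(Shift=day) = 0.036 + 0.022 + 0.096 + 0.057 = 0.211.
P(Outcome=pass | Shift=day) = 0.036/0.211 = 0.1706.

0.1706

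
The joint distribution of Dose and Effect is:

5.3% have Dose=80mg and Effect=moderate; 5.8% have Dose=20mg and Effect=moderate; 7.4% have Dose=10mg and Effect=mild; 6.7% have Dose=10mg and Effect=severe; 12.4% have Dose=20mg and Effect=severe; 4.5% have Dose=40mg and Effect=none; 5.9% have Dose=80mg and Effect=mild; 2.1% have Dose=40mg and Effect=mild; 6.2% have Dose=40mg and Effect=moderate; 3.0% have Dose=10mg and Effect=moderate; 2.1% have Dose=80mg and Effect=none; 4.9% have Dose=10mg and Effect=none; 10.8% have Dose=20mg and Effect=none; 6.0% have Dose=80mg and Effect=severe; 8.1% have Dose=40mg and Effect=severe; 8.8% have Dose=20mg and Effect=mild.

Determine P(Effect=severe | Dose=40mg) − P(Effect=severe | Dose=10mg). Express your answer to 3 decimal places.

0.083

P(Dose=40mg) = 0.045 + 0.021 + 0.062 + 0.081 = 0.209; P(Effect=severe | Dose=40mg) = 0.081/0.209 = 0.3876.
P(Dose=10mg) = 0.049 + 0.074 + 0.030 + 0.067 = 0.220; P(Effect=severe | Dose=10mg) = 0.067/0.220 = 0.3045.
Difference = 0.083.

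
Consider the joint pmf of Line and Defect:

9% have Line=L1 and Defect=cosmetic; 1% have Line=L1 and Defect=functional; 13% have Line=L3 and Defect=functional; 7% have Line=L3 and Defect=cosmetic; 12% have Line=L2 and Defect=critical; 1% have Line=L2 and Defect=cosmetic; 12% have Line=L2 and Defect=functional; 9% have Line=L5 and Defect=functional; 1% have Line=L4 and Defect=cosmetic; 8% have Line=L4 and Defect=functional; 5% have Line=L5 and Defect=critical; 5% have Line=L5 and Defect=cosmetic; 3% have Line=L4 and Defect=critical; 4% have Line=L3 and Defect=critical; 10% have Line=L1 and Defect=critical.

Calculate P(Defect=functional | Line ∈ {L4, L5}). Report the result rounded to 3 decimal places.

0.548

P(Line=L4) = 0.01 + 0.08 + 0.03 = 0.12.
P(Line=L5) = 0.05 + 0.09 + 0.05 = 0.19.
P(Line ∈ {L4, L5}) = 0.12 + 0.19 = 0.31; P(Defect=functional, Line ∈ {L4, L5}) = 0.08 + 0.09 = 0.17.
P(Defect=functional | Line ∈ {L4, L5}) = 0.17/0.31 = 0.548.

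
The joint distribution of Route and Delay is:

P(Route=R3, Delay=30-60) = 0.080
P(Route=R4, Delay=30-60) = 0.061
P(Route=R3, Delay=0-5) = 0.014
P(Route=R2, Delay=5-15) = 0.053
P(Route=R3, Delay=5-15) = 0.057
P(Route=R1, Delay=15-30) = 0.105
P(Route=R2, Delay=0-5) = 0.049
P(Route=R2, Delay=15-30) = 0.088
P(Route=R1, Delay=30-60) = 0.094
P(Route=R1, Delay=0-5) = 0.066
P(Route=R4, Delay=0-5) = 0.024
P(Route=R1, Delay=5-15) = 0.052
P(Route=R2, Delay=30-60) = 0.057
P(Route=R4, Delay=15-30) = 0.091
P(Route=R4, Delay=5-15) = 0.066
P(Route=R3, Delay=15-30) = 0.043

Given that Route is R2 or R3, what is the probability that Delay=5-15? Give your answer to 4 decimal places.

0.2494

P(Route=R2) = 0.049 + 0.053 + 0.088 + 0.057 = 0.247.
P(Route=R3) = 0.014 + 0.057 + 0.043 + 0.080 = 0.194.
P(Route ∈ {R2, R3}) = 0.247 + 0.194 = 0.441; P(Delay=5-15, Route ∈ {R2, R3}) = 0.053 + 0.057 = 0.110.
P(Delay=5-15 | Route ∈ {R2, R3}) = 0.110/0.441 = 0.2494.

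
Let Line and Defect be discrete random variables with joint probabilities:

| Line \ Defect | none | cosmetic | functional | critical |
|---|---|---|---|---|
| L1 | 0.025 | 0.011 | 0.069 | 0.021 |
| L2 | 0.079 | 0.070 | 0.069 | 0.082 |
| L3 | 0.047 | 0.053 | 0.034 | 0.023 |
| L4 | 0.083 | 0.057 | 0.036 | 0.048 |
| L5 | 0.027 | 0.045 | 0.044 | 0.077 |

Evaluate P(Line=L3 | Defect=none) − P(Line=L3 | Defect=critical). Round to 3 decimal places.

0.088

P(Defect=none) = 0.025 + 0.079 + 0.047 + 0.083 + 0.027 = 0.261; P(Line=L3 | Defect=none) = 0.047/0.261 = 0.1801.
P(Defect=critical) = 0.021 + 0.082 + 0.023 + 0.048 + 0.077 = 0.251; P(Line=L3 | Defect=critical) = 0.023/0.251 = 0.0916.
Difference = 0.088.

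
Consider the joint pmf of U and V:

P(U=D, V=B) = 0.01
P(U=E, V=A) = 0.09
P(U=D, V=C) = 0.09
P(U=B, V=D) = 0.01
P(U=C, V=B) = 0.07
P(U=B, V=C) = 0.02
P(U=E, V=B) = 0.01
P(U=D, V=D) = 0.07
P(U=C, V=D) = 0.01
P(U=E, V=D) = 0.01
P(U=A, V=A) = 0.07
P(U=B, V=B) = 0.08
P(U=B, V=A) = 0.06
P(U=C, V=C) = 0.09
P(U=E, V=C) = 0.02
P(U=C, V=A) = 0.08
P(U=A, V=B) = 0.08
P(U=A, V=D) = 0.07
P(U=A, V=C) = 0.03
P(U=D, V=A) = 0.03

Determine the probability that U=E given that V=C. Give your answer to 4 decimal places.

0.0800

P(V=C) = 0.03 + 0.02 + 0.09 + 0.09 + 0.02 = 0.25.
P(U=E | V=C) = 0.02/0.25 = 0.0800.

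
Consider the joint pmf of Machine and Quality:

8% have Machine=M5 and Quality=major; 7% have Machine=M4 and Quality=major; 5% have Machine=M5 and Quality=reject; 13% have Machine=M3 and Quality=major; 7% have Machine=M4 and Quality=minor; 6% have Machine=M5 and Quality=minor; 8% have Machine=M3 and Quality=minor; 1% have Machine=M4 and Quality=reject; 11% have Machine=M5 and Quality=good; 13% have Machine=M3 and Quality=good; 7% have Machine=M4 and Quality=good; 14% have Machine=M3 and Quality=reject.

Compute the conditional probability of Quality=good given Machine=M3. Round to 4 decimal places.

P(Machine=M3) = 0.13 + 0.08 + 0.13 + 0.14 = 0.48.
P(Quality=good | Machine=M3) = 0.13/0.48 = 0.2708.

0.2708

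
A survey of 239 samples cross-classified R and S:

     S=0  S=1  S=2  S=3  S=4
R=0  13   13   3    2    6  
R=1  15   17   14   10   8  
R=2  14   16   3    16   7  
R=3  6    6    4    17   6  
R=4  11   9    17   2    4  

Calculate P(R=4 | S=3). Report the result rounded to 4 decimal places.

0.0426

Total with S=3: 2 + 10 + 16 + 17 + 2 = 47.
P(R=4 | S=3) = 2/47 = 0.0426.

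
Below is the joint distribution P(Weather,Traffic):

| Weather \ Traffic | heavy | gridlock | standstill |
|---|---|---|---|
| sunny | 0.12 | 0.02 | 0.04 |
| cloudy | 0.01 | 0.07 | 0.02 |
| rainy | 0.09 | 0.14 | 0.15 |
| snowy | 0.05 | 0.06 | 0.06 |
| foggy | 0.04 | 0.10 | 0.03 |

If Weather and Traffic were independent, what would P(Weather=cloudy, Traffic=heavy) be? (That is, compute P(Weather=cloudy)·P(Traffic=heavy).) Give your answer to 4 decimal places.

P(Weather=cloudy) = 0.01 + 0.07 + 0.02 = 0.10.
P(Traffic=heavy) = 0.12 + 0.01 + 0.09 + 0.05 + 0.04 = 0.31.
Product: 0.10 × 0.31 = 0.0310.

0.0310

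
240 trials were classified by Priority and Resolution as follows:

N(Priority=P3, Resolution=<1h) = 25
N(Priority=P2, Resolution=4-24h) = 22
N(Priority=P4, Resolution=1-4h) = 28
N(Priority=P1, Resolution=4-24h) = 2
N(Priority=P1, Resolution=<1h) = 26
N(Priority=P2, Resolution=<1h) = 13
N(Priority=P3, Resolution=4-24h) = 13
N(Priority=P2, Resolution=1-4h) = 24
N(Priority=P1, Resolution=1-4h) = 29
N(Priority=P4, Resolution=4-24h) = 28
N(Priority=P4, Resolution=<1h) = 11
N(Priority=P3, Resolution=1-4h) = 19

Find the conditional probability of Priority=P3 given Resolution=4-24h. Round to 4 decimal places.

Total with Resolution=4-24h: 2 + 22 + 13 + 28 = 65.
P(Priority=P3 | Resolution=4-24h) = 13/65 = 0.2000.

0.2000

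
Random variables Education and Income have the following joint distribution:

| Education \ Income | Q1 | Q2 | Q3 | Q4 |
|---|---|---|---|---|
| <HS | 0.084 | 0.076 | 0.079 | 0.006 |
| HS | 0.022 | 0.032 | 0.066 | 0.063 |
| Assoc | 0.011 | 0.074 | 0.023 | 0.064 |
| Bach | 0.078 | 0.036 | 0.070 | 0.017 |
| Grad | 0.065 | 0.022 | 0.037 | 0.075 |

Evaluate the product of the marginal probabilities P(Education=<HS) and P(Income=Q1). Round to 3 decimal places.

P(Education=<HS) = 0.084 + 0.076 + 0.079 + 0.006 = 0.245.
P(Income=Q1) = 0.084 + 0.022 + 0.011 + 0.078 + 0.065 = 0.260.
Product: 0.245 × 0.260 = 0.064.

0.064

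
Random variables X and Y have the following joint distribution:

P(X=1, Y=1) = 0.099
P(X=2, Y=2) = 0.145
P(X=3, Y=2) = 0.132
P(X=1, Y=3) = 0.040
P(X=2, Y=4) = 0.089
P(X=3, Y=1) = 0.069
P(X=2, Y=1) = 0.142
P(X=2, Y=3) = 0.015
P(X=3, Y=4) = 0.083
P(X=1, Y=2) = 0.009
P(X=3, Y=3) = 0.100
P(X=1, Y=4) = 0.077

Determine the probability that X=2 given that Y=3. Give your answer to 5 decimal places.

0.09677

P(Y=3) = 0.040 + 0.015 + 0.100 = 0.155.
P(X=2 | Y=3) = 0.015/0.155 = 0.09677.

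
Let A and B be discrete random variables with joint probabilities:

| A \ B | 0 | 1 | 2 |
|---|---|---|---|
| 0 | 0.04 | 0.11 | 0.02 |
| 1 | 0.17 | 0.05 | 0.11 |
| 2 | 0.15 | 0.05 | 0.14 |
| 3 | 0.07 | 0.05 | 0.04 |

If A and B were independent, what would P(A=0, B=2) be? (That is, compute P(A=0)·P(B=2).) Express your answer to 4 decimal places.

P(A=0) = 0.04 + 0.11 + 0.02 = 0.17.
P(B=2) = 0.02 + 0.11 + 0.14 + 0.04 = 0.31.
Product: 0.17 × 0.31 = 0.0527.

0.0527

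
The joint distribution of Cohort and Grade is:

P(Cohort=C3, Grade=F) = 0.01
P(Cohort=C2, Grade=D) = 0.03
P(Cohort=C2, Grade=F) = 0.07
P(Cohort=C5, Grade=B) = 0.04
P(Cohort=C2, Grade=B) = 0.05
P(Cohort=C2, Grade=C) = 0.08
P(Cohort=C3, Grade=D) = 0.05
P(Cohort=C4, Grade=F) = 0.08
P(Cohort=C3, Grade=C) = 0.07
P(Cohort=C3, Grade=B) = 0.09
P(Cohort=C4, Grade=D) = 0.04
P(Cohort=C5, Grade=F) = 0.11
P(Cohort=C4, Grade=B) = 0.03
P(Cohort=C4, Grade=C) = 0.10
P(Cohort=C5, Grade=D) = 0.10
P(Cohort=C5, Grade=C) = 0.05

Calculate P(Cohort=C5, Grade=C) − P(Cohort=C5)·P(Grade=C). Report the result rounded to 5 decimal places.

P(Cohort=C5) = 0.04 + 0.05 + 0.10 + 0.11 = 0.30.
P(Grade=C) = 0.08 + 0.07 + 0.10 + 0.05 = 0.30.
P(Cohort=C5, Grade=C) − P(Cohort=C5)P(Grade=C) = 0.05 − 0.30×0.30 = -0.04000.

-0.04000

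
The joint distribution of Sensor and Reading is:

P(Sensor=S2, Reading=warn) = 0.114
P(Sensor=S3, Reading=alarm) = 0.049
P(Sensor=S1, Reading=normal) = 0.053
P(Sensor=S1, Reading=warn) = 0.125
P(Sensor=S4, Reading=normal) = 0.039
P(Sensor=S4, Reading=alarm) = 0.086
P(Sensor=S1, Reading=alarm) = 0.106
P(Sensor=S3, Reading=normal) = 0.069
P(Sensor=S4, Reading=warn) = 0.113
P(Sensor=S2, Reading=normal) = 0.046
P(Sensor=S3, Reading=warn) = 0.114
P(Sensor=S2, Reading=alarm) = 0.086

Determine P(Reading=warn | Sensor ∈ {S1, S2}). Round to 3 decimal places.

0.451

P(Sensor=S1) = 0.053 + 0.125 + 0.106 = 0.284.
P(Sensor=S2) = 0.046 + 0.114 + 0.086 = 0.246.
P(Sensor ∈ {S1, S2}) = 0.284 + 0.246 = 0.530; P(Reading=warn, Sensor ∈ {S1, S2}) = 0.125 + 0.114 = 0.239.
P(Reading=warn | Sensor ∈ {S1, S2}) = 0.239/0.530 = 0.451.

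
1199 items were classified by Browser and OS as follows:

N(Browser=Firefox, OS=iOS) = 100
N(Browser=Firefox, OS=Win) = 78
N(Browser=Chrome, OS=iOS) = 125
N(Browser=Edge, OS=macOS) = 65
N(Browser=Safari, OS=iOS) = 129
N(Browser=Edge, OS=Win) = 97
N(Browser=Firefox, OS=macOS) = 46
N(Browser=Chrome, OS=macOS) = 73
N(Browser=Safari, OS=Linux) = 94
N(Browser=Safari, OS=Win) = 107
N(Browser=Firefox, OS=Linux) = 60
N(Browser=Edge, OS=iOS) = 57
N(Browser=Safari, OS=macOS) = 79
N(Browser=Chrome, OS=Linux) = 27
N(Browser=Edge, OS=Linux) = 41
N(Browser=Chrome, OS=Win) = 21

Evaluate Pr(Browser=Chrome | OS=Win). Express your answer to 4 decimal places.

0.0693

Total with OS=Win: 21 + 78 + 107 + 97 = 303.
P(Browser=Chrome | OS=Win) = 21/303 = 0.0693.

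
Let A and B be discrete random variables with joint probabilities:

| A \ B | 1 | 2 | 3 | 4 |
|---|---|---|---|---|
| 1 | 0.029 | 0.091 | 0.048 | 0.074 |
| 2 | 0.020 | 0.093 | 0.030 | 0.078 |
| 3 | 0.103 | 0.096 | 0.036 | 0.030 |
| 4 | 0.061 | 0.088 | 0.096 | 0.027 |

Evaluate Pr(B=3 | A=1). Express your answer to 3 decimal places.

0.198

P(A=1) = 0.029 + 0.091 + 0.048 + 0.074 = 0.242.
P(B=3 | A=1) = 0.048/0.242 = 0.198.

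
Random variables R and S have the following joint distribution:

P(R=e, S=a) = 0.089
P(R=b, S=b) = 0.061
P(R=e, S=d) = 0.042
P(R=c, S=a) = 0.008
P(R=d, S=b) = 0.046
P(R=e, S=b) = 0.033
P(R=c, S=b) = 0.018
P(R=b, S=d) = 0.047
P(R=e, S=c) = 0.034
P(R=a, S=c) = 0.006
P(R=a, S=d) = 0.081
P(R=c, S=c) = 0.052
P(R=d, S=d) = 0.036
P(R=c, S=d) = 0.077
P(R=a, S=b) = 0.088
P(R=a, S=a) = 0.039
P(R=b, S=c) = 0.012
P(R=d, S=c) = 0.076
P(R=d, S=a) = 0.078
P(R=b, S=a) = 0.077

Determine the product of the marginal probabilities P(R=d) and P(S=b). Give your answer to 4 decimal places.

0.0581

P(R=d) = 0.078 + 0.046 + 0.076 + 0.036 = 0.236.
P(S=b) = 0.088 + 0.061 + 0.018 + 0.046 + 0.033 = 0.246.
Product: 0.236 × 0.246 = 0.0581.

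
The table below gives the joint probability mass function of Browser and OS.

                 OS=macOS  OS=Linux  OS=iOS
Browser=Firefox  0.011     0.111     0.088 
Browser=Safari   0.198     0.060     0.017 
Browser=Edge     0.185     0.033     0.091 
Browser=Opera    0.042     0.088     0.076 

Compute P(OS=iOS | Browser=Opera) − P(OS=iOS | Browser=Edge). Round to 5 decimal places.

P(Browser=Opera) = 0.042 + 0.088 + 0.076 = 0.206; P(OS=iOS | Browser=Opera) = 0.076/0.206 = 0.368932.
P(Browser=Edge) = 0.185 + 0.033 + 0.091 = 0.309; P(OS=iOS | Browser=Edge) = 0.091/0.309 = 0.294498.
Difference = 0.07443.

0.07443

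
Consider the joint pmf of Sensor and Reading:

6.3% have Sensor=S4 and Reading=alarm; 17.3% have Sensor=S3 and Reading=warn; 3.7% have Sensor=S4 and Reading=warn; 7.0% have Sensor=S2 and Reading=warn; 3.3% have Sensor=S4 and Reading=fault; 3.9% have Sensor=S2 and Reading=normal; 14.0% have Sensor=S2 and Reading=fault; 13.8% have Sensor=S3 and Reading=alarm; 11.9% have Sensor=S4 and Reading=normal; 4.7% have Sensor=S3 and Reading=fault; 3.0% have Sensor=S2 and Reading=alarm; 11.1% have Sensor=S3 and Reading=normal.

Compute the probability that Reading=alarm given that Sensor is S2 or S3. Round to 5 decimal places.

0.22460

P(Sensor=S2) = 0.039 + 0.070 + 0.030 + 0.140 = 0.279.
P(Sensor=S3) = 0.111 + 0.173 + 0.138 + 0.047 = 0.469.
P(Sensor ∈ {S2, S3}) = 0.279 + 0.469 = 0.748; P(Reading=alarm, Sensor ∈ {S2, S3}) = 0.030 + 0.138 = 0.168.
P(Reading=alarm | Sensor ∈ {S2, S3}) = 0.168/0.748 = 0.22460.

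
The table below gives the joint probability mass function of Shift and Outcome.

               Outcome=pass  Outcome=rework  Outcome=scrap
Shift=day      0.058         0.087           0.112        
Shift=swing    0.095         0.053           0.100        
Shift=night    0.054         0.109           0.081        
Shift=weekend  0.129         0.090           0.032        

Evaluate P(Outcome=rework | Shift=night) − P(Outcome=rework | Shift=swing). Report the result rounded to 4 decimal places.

0.2330

P(Shift=night) = 0.054 + 0.109 + 0.081 = 0.244; P(Outcome=rework | Shift=night) = 0.109/0.244 = 0.44672.
P(Shift=swing) = 0.095 + 0.053 + 0.100 = 0.248; P(Outcome=rework | Shift=swing) = 0.053/0.248 = 0.21371.
Difference = 0.2330.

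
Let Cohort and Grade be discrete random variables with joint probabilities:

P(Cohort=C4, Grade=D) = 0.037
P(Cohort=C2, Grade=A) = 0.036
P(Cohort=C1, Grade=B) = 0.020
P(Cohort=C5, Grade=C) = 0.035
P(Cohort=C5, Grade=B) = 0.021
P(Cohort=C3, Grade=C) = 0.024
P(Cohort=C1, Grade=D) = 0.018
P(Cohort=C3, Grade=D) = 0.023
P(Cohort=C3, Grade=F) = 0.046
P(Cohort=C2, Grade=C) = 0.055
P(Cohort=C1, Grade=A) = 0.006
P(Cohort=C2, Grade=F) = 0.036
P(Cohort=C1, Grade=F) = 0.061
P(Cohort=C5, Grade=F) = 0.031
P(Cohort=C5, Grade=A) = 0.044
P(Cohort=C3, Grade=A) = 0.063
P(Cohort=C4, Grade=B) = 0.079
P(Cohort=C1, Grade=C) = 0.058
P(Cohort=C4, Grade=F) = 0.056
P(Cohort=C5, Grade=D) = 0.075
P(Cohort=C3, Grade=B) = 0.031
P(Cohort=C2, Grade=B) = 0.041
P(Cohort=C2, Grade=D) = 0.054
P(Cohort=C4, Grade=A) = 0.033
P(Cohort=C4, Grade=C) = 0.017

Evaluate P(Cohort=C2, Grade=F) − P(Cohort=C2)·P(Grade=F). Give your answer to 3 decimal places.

-0.015

P(Cohort=C2) = 0.036 + 0.041 + 0.055 + 0.054 + 0.036 = 0.222.
P(Grade=F) = 0.061 + 0.036 + 0.046 + 0.056 + 0.031 = 0.230.
P(Cohort=C2, Grade=F) − P(Cohort=C2)P(Grade=F) = 0.036 − 0.222×0.230 = -0.015.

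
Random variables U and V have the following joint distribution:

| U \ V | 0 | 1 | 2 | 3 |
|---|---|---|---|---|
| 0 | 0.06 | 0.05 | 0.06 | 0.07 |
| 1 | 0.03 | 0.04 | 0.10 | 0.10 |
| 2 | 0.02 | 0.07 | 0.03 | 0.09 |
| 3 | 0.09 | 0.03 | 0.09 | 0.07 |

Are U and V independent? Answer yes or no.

P(U=3) = 0.28 and P(V=0) = 0.20, so their product is 0.0560, but P(U=3, V=0) = 0.09. Since these differ, U and V are not independent.

no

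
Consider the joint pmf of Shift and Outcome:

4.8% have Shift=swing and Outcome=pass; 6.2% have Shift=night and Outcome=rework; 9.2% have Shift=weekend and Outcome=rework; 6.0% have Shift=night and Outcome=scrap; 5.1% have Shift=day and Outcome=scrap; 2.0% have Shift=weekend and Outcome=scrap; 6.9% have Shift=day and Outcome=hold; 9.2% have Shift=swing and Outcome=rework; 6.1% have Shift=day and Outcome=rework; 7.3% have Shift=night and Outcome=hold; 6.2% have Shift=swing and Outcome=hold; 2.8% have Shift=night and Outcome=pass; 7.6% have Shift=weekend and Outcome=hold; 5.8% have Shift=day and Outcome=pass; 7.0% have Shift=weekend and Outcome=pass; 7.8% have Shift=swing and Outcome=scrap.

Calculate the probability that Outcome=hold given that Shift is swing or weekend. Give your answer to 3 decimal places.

0.257

P(Shift=swing) = 0.048 + 0.092 + 0.078 + 0.062 = 0.280.
P(Shift=weekend) = 0.070 + 0.092 + 0.020 + 0.076 = 0.258.
P(Shift ∈ {swing, weekend}) = 0.280 + 0.258 = 0.538; P(Outcome=hold, Shift ∈ {swing, weekend}) = 0.062 + 0.076 = 0.138.
P(Outcome=hold | Shift ∈ {swing, weekend}) = 0.138/0.538 = 0.257.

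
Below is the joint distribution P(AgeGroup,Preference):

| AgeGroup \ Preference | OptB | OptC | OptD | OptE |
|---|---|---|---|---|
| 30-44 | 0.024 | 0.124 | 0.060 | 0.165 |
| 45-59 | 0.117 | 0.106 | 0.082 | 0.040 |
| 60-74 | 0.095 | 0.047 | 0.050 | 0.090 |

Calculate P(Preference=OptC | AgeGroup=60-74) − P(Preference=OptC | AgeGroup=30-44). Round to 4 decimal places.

P(AgeGroup=60-74) = 0.095 + 0.047 + 0.050 + 0.090 = 0.282; P(Preference=OptC | AgeGroup=60-74) = 0.047/0.282 = 0.16667.
P(AgeGroup=30-44) = 0.024 + 0.124 + 0.060 + 0.165 = 0.373; P(Preference=OptC | AgeGroup=30-44) = 0.124/0.373 = 0.33244.
Difference = -0.1658.

-0.1658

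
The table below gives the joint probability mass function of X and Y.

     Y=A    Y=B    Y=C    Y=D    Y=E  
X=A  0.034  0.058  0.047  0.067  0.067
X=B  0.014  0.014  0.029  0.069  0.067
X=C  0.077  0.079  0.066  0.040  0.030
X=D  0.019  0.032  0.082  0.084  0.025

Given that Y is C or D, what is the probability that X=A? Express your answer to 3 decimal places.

0.236

P(Y=C) = 0.047 + 0.029 + 0.066 + 0.082 = 0.224.
P(Y=D) = 0.067 + 0.069 + 0.040 + 0.084 = 0.260.
P(Y ∈ {C, D}) = 0.224 + 0.260 = 0.484; P(X=A, Y ∈ {C, D}) = 0.047 + 0.067 = 0.114.
P(X=A | Y ∈ {C, D}) = 0.114/0.484 = 0.236.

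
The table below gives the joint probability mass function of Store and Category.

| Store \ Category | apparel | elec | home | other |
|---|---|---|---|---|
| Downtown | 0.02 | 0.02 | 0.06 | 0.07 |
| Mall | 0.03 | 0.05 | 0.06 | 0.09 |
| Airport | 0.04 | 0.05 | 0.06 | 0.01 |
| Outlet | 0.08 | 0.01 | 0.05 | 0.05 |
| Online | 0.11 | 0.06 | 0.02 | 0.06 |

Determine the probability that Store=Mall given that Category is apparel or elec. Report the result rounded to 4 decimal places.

P(Category=apparel) = 0.02 + 0.03 + 0.04 + 0.08 + 0.11 = 0.28.
P(Category=elec) = 0.02 + 0.05 + 0.05 + 0.01 + 0.06 = 0.19.
P(Category ∈ {apparel, elec}) = 0.28 + 0.19 = 0.47; P(Store=Mall, Category ∈ {apparel, elec}) = 0.03 + 0.05 = 0.08.
P(Store=Mall | Category ∈ {apparel, elec}) = 0.08/0.47 = 0.1702.

0.1702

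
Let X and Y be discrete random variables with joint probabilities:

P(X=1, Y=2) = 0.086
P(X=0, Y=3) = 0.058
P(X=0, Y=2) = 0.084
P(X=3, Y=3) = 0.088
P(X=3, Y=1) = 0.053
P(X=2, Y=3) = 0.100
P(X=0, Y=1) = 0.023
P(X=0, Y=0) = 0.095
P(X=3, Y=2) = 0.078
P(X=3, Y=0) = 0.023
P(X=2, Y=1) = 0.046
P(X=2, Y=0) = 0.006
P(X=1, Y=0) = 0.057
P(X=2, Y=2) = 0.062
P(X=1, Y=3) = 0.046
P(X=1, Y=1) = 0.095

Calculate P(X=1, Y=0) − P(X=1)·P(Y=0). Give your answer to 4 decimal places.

0.0056

P(X=1) = 0.057 + 0.095 + 0.086 + 0.046 = 0.284.
P(Y=0) = 0.095 + 0.057 + 0.006 + 0.023 = 0.181.
P(X=1, Y=0) − P(X=1)P(Y=0) = 0.057 − 0.284×0.181 = 0.0056.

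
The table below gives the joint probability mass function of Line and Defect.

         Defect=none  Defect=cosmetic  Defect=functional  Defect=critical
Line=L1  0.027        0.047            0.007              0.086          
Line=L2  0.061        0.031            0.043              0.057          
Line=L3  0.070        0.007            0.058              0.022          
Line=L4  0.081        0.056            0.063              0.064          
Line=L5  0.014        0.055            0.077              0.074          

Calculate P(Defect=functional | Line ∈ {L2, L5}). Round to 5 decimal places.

P(Line=L2) = 0.061 + 0.031 + 0.043 + 0.057 = 0.192.
P(Line=L5) = 0.014 + 0.055 + 0.077 + 0.074 = 0.220.
P(Line ∈ {L2, L5}) = 0.192 + 0.220 = 0.412; P(Defect=functional, Line ∈ {L2, L5}) = 0.043 + 0.077 = 0.120.
P(Defect=functional | Line ∈ {L2, L5}) = 0.120/0.412 = 0.29126.

0.29126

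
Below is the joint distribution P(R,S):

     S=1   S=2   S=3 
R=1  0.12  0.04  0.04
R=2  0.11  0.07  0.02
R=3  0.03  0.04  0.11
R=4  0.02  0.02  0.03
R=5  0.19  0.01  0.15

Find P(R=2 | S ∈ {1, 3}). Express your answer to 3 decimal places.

P(S=1) = 0.12 + 0.11 + 0.03 + 0.02 + 0.19 = 0.47.
P(S=3) = 0.04 + 0.02 + 0.11 + 0.03 + 0.15 = 0.35.
P(S ∈ {1, 3}) = 0.47 + 0.35 = 0.82; P(R=2, S ∈ {1, 3}) = 0.11 + 0.02 = 0.13.
P(R=2 | S ∈ {1, 3}) = 0.13/0.82 = 0.159.

0.159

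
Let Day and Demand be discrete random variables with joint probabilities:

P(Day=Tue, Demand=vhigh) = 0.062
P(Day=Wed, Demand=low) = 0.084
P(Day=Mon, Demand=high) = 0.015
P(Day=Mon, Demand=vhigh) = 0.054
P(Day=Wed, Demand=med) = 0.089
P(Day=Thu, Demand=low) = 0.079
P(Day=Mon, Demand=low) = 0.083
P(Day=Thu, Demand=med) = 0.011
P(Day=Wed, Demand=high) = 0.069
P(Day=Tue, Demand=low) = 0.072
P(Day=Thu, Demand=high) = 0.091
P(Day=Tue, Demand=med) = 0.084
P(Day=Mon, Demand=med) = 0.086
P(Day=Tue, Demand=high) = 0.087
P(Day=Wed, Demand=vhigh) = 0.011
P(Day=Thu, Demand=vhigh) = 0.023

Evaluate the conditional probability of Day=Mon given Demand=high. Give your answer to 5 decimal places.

P(Demand=high) = 0.015 + 0.087 + 0.069 + 0.091 = 0.262.
P(Day=Mon | Demand=high) = 0.015/0.262 = 0.05725.

0.05725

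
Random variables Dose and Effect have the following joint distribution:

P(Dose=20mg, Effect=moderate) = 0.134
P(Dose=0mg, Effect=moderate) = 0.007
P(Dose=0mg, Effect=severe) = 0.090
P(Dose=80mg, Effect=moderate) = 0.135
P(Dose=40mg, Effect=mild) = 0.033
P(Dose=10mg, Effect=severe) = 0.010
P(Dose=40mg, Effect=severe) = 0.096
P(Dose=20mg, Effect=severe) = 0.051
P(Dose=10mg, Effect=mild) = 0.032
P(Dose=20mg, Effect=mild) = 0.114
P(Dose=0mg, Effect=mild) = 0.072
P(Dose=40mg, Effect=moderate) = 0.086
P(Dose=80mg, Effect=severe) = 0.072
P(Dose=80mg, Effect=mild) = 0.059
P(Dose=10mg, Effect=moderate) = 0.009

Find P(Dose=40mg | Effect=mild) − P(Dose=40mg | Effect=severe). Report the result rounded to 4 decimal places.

P(Effect=mild) = 0.072 + 0.032 + 0.114 + 0.033 + 0.059 = 0.310; P(Dose=40mg | Effect=mild) = 0.033/0.310 = 0.10645.
P(Effect=severe) = 0.090 + 0.010 + 0.051 + 0.096 + 0.072 = 0.319; P(Dose=40mg | Effect=severe) = 0.096/0.319 = 0.30094.
Difference = -0.1945.

-0.1945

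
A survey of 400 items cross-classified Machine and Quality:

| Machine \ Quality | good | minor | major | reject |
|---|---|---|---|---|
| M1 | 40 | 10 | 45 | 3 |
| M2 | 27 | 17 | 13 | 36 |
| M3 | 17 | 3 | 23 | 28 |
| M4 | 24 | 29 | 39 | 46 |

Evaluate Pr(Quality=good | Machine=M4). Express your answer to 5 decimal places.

0.17391

Total with Machine=M4: 24 + 29 + 39 + 46 = 138.
P(Quality=good | Machine=M4) = 24/138 = 0.17391.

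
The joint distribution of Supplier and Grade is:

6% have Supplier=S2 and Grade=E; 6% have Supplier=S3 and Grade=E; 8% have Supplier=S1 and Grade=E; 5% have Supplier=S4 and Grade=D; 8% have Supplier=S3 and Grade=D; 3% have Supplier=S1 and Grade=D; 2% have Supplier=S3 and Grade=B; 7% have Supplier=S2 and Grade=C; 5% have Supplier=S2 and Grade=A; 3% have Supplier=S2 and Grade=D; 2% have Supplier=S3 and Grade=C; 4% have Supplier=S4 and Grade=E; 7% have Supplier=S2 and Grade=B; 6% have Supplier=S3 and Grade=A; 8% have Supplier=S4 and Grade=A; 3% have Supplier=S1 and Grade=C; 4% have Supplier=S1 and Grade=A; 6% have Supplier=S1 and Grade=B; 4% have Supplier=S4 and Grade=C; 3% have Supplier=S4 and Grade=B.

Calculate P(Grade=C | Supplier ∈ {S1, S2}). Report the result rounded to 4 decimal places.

P(Supplier=S1) = 0.04 + 0.06 + 0.03 + 0.03 + 0.08 = 0.24.
P(Supplier=S2) = 0.05 + 0.07 + 0.07 + 0.03 + 0.06 = 0.28.
P(Supplier ∈ {S1, S2}) = 0.24 + 0.28 = 0.52; P(Grade=C, Supplier ∈ {S1, S2}) = 0.03 + 0.07 = 0.10.
P(Grade=C | Supplier ∈ {S1, S2}) = 0.10/0.52 = 0.1923.

0.1923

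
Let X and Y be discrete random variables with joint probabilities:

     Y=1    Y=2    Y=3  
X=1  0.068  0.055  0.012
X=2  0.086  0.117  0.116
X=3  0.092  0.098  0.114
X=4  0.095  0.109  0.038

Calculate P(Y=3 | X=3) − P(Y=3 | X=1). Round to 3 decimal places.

P(X=3) = 0.092 + 0.098 + 0.114 = 0.304; P(Y=3 | X=3) = 0.114/0.304 = 0.3750.
P(X=1) = 0.068 + 0.055 + 0.012 = 0.135; P(Y=3 | X=1) = 0.012/0.135 = 0.0889.
Difference = 0.286.

0.286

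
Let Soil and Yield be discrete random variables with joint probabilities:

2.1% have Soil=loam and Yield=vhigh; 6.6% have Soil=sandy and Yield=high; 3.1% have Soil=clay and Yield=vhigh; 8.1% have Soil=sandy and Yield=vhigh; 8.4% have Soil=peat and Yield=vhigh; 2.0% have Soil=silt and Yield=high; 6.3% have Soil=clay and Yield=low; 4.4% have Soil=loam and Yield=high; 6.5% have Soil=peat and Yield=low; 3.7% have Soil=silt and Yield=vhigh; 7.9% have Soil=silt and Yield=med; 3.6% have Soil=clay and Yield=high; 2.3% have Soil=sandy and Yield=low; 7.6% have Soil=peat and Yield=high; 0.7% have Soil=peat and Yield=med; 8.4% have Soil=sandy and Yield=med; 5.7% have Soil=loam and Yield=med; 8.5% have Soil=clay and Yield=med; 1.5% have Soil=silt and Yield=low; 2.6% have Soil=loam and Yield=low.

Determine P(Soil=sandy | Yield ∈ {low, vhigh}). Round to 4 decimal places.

P(Yield=low) = 0.023 + 0.026 + 0.063 + 0.015 + 0.065 = 0.192.
P(Yield=vhigh) = 0.081 + 0.021 + 0.031 + 0.037 + 0.084 = 0.254.
P(Yield ∈ {low, vhigh}) = 0.192 + 0.254 = 0.446; P(Soil=sandy, Yield ∈ {low, vhigh}) = 0.023 + 0.081 = 0.104.
P(Soil=sandy | Yield ∈ {low, vhigh}) = 0.104/0.446 = 0.2332.

0.2332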